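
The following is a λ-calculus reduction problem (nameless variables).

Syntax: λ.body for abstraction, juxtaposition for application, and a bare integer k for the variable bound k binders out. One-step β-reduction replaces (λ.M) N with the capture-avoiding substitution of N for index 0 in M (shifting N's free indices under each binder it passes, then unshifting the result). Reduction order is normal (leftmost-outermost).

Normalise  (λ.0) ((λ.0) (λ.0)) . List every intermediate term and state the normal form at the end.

Answer: normal form = λ.0  (in 2 steps)

Derivation:
  start: (λ.0) ((λ.0) (λ.0))
  →1  (λ.0) (λ.0)
  →2  λ.0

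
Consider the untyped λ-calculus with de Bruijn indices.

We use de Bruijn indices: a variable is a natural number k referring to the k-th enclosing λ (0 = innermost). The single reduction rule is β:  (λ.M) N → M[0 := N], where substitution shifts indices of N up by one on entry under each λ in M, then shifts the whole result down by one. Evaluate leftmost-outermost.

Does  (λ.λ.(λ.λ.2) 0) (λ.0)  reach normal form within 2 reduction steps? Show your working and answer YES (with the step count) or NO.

  start: (λ.λ.(λ.λ.2) 0) (λ.0)
  →1  λ.(λ.λ.2) 0
  →2  λ.λ.1

Answer: YES — reaches normal form λ.λ.1 in 2 ≤ 2 steps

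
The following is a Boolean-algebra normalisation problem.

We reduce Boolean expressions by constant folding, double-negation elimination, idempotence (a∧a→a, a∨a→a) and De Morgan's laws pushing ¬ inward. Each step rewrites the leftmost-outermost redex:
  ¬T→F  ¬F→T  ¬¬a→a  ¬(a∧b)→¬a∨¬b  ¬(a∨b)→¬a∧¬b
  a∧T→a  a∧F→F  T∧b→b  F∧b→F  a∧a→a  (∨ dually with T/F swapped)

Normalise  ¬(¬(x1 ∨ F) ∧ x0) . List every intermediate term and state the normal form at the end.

Answer: normal form = x1 ∨ ¬x0  (in 3 steps)

Reduction:
  start: ¬(¬(x1 ∨ F) ∧ x0)
  →1  ¬¬(x1 ∨ F) ∨ ¬x0
  →2  (x1 ∨ F) ∨ ¬x0
  →3  x1 ∨ ¬x0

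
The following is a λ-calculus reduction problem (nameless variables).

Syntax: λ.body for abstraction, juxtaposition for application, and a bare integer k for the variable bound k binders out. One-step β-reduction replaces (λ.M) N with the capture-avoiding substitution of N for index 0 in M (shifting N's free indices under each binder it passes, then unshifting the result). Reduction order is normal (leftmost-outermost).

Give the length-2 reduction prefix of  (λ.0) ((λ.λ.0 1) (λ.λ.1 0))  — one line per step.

Answer: after 2 steps: λ.0 (λ.λ.1 0)

Working:
  start: (λ.0) ((λ.λ.0 1) (λ.λ.1 0))
  step 1: (λ.λ.0 1) (λ.λ.1 0)
  step 2: λ.0 (λ.λ.1 0)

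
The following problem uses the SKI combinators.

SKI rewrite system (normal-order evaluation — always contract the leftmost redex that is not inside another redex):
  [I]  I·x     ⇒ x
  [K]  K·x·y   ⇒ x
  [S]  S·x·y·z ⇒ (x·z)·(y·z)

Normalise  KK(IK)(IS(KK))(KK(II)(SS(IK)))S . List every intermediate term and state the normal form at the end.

Answer: normal form = S(KK)S  (in 3 steps)

Derivation:
  start: KK(IK)(IS(KK))(KK(II)(SS(IK)))S
  step 1: K(IS(KK))(KK(II)(SS(IK)))S
  step 2: IS(KK)S
  step 3: S(KK)S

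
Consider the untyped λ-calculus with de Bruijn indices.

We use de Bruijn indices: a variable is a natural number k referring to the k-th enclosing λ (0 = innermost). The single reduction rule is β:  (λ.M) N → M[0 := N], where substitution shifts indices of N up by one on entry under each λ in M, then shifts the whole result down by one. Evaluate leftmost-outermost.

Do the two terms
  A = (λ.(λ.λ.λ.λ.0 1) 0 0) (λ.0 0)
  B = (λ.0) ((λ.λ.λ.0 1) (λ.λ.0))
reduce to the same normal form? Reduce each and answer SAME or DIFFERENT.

Answer: SAME — A ⇓ λ.λ.0 1, B ⇓ λ.λ.0 1

Working:
Term A:
  start: (λ.(λ.λ.λ.λ.0 1) 0 0) (λ.0 0)
  step 1: (λ.λ.λ.λ.0 1) (λ.0 0) (λ.0 0)
  step 2: (λ.λ.λ.0 1) (λ.0 0)
  step 3: λ.λ.0 1

Term B:
  start: (λ.0) ((λ.λ.λ.0 1) (λ.λ.0))
  step 1: (λ.λ.λ.0 1) (λ.λ.0)
  step 2: λ.λ.0 1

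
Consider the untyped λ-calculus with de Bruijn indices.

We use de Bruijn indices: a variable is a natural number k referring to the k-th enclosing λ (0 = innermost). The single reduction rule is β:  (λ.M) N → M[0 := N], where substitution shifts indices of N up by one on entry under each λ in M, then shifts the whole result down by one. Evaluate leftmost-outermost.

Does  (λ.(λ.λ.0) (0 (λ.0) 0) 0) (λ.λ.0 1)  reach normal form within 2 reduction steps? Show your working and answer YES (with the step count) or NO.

  start: (λ.(λ.λ.0) (0 (λ.0) 0) 0) (λ.λ.0 1)
  →1  (λ.λ.0) ((λ.λ.0 1) (λ.0) (λ.λ.0 1)) (λ.λ.0 1)
  →2  (λ.0) (λ.λ.0 1)

Answer: NO — after 2 steps the term is (λ.0) (λ.λ.0 1), not yet normal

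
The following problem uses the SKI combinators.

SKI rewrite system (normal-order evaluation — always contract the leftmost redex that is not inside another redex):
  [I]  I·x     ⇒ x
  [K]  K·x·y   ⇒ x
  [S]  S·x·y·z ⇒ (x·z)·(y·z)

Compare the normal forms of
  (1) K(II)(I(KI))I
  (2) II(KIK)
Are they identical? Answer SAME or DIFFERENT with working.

Answer: SAME — A ⇓ I, B ⇓ I

Working:
Term A:
  start: K(II)(I(KI))I
  step 1: III
  step 2: II
  step 3: I

Term B:
  start: II(KIK)
  step 1: I(KIK)
  step 2: KIK
  step 3: I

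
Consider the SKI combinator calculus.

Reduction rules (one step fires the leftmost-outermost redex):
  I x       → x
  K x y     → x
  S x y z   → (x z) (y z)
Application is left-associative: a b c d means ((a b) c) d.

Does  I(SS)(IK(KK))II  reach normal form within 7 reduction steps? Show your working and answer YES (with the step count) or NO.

  start: I(SS)(IK(KK))II
  →1  SS(IK(KK))II
  →2  SI(IK(KK)I)I
  →3  II(IK(KK)II)
  →4  I(IK(KK)II)
  →5  IK(KK)II
  →6  K(KK)II
  →7  KKI

Answer: NO — after 7 steps the term is KKI, not yet normal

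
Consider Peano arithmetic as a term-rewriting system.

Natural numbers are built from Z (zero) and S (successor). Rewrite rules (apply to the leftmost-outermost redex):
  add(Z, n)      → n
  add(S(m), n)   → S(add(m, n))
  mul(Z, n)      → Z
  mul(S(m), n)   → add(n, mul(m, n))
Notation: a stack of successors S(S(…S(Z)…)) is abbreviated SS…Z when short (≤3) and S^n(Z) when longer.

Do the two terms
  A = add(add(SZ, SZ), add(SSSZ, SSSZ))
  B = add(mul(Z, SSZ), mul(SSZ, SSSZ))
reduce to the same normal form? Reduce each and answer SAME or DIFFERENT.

Term A:
  start: add(add(SZ, SZ), add(SSSZ, SSSZ))
  step 1: add(S(add(Z, SZ)), add(SSSZ, SSSZ))
  step 2: S(add(add(Z, SZ), add(SSSZ, SSSZ)))
  step 3: S(add(SZ, add(SSSZ, SSSZ)))
  step 4: S(S(add(Z, add(SSSZ, SSSZ))))
  step 5: S(S(add(SSSZ, SSSZ)))
  step 6: S(S(S(add(SSZ, SSSZ))))
  step 7: S(S(S(S(add(SZ, SSSZ)))))
  step 8: S(S(S(S(S(add(Z, SSSZ))))))
  step 9: S^8(Z)

Term B:
  start: add(mul(Z, SSZ), mul(SSZ, SSSZ))
  step 1: add(Z, mul(SSZ, SSSZ))
  step 2: mul(SSZ, SSSZ)
  step 3: add(SSSZ, mul(SZ, SSSZ))
  step 4: S(add(SSZ, mul(SZ, SSSZ)))
  step 5: S(S(add(SZ, mul(SZ, SSSZ))))
  step 6: S(S(S(add(Z, mul(SZ, SSSZ)))))
  step 7: S(S(S(mul(SZ, SSSZ))))
  step 8: S(S(S(add(SSSZ, mul(Z, SSSZ)))))
  step 9: S(S(S(S(add(SSZ, mul(Z, SSSZ))))))
  step 10: S(S(S(S(S(add(SZ, mul(Z, SSSZ)))))))
  step 11: S(S(S(S(S(S(add(Z, mul(Z, SSSZ))))))))
  step 12: S(S(S(S(S(S(mul(Z, SSSZ)))))))
  step 13: S^6(Z)

Answer: DIFFERENT — A ⇓ S^8(Z), B ⇓ S^6(Z)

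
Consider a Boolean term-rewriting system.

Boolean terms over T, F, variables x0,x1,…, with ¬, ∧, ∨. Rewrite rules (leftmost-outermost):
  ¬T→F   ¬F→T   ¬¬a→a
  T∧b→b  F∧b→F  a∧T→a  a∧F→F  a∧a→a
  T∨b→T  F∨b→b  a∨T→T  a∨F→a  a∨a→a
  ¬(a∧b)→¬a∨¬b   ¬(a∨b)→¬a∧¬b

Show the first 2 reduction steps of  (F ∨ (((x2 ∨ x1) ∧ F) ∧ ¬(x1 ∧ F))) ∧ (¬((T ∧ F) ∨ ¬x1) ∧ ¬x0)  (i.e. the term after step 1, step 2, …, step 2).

Answer: after 2 steps: (F ∧ ¬(x1 ∧ F)) ∧ (¬((T ∧ F) ∨ ¬x1) ∧ ¬x0)

Derivation:
  start: (F ∨ (((x2 ∨ x1) ∧ F) ∧ ¬(x1 ∧ F))) ∧ (¬((T ∧ F) ∨ ¬x1) ∧ ¬x0)
  step 1: (((x2 ∨ x1) ∧ F) ∧ ¬(x1 ∧ F)) ∧ (¬((T ∧ F) ∨ ¬x1) ∧ ¬x0)
  step 2: (F ∧ ¬(x1 ∧ F)) ∧ (¬((T ∧ F) ∨ ¬x1) ∧ ¬x0)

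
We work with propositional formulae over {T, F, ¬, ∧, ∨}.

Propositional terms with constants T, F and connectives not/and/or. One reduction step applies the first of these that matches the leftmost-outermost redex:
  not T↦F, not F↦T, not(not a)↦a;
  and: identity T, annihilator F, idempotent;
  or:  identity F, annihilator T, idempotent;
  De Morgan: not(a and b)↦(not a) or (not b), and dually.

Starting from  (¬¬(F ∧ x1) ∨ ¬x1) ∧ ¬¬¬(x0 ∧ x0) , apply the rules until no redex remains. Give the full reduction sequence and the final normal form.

Answer: normal form = ¬x1 ∧ ¬x0  (in 6 steps)

Reduction:
  start: (¬¬(F ∧ x1) ∨ ¬x1) ∧ ¬¬¬(x0 ∧ x0)
  step 1: ((F ∧ x1) ∨ ¬x1) ∧ ¬¬¬(x0 ∧ x0)
  step 2: (F ∨ ¬x1) ∧ ¬¬¬(x0 ∧ x0)
  step 3: ¬x1 ∧ ¬¬¬(x0 ∧ x0)
  step 4: ¬x1 ∧ ¬(x0 ∧ x0)
  step 5: ¬x1 ∧ (¬x0 ∨ ¬x0)
  step 6: ¬x1 ∧ ¬x0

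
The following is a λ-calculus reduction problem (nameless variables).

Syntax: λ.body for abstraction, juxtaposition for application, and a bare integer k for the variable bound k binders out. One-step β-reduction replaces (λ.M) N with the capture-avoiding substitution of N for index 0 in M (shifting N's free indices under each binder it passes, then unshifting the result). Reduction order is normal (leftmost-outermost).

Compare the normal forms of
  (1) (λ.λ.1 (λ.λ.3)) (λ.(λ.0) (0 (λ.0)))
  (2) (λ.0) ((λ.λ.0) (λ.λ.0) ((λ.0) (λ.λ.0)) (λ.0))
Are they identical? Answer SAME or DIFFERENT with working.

Term A:
  start: (λ.λ.1 (λ.λ.3)) (λ.(λ.0) (0 (λ.0)))
  →1  λ.(λ.(λ.0) (0 (λ.0))) (λ.λ.λ.(λ.0) (0 (λ.0)))
  →2  λ.(λ.0) ((λ.λ.λ.(λ.0) (0 (λ.0))) (λ.0))
  →3  λ.(λ.λ.λ.(λ.0) (0 (λ.0))) (λ.0)
  →4  λ.λ.λ.(λ.0) (0 (λ.0))
  →5  λ.λ.λ.0 (λ.0)

Term B:
  start: (λ.0) ((λ.λ.0) (λ.λ.0) ((λ.0) (λ.λ.0)) (λ.0))
  →1  (λ.λ.0) (λ.λ.0) ((λ.0) (λ.λ.0)) (λ.0)
  →2  (λ.0) ((λ.0) (λ.λ.0)) (λ.0)
  →3  (λ.0) (λ.λ.0) (λ.0)
  →4  (λ.λ.0) (λ.0)
  →5  λ.0

Answer: DIFFERENT — A ⇓ λ.λ.λ.0 (λ.0), B ⇓ λ.0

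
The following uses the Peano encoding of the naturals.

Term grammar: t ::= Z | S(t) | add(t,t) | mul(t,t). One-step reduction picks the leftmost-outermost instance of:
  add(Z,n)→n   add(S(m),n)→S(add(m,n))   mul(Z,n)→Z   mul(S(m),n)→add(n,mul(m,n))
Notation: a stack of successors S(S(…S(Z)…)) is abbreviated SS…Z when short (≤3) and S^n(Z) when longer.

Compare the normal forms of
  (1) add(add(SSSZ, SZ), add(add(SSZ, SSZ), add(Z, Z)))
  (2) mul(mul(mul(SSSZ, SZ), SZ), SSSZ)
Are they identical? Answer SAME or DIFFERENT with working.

Term A:
  start: add(add(SSSZ, SZ), add(add(SSZ, SSZ), add(Z, Z)))
  →1  add(S(add(SSZ, SZ)), add(add(SSZ, SSZ), add(Z, Z)))
  →2  S(add(add(SSZ, SZ), add(add(SSZ, SSZ), add(Z, Z))))
  →3  S(add(S(add(SZ, SZ)), add(add(SSZ, SSZ), add(Z, Z))))
  →4  S(S(add(add(SZ, SZ), add(add(SSZ, SSZ), add(Z, Z)))))
  →5  S(S(add(S(add(Z, SZ)), add(add(SSZ, SSZ), add(Z, Z)))))
  →6  S(S(S(add(add(Z, SZ), add(add(SSZ, SSZ), add(Z, Z))))))
  →7  S(S(S(add(SZ, add(add(SSZ, SSZ), add(Z, Z))))))
  →8  S(S(S(S(add(Z, add(add(SSZ, SSZ), add(Z, Z)))))))
  →9  S(S(S(S(add(add(SSZ, SSZ), add(Z, Z))))))
  →10  S(S(S(S(add(S(add(SZ, SSZ)), add(Z, Z))))))
  →11  S(S(S(S(S(add(add(SZ, SSZ), add(Z, Z)))))))
  →12  S(S(S(S(S(add(S(add(Z, SSZ)), add(Z, Z)))))))
  →13  S(S(S(S(S(S(add(add(Z, SSZ), add(Z, Z))))))))
  →14  S(S(S(S(S(S(add(SSZ, add(Z, Z))))))))
  →15  S(S(S(S(S(S(S(add(SZ, add(Z, Z)))))))))
  →16  S(S(S(S(S(S(S(S(add(Z, add(Z, Z))))))))))
  →17  S(S(S(S(S(S(S(S(add(Z, Z)))))))))
  →18  S^8(Z)

Term B:
  start: mul(mul(mul(SSSZ, SZ), SZ), SSSZ)
  →1  mul(mul(add(SZ, mul(SSZ, SZ)), SZ), SSSZ)
  →2  mul(mul(S(add(Z, mul(SSZ, SZ))), SZ), SSSZ)
  →3  mul(add(SZ, mul(add(Z, mul(SSZ, SZ)), SZ)), SSSZ)
  →4  mul(S(add(Z, mul(add(Z, mul(SSZ, SZ)), SZ))), SSSZ)
  →5  add(SSSZ, mul(add(Z, mul(add(Z, mul(SSZ, SZ)), SZ)), SSSZ))
  →6  S(add(SSZ, mul(add(Z, mul(add(Z, mul(SSZ, SZ)), SZ)), SSSZ)))
  →7  S(S(add(SZ, mul(add(Z, mul(add(Z, mul(SSZ, SZ)), SZ)), SSSZ))))
  →8  S(S(S(add(Z, mul(add(Z, mul(add(Z, mul(SSZ, SZ)), SZ)), SSSZ)))))
  →9  S(S(S(mul(add(Z, mul(add(Z, mul(SSZ, SZ)), SZ)), SSSZ))))
  →10  S(S(S(mul(mul(add(Z, mul(SSZ, SZ)), SZ), SSSZ))))
  →11  S(S(S(mul(mul(mul(SSZ, SZ), SZ), SSSZ))))
  →12  S(S(S(mul(mul(add(SZ, mul(SZ, SZ)), SZ), SSSZ))))
  →13  S(S(S(mul(mul(S(add(Z, mul(SZ, SZ))), SZ), SSSZ))))
  →14  S(S(S(mul(add(SZ, mul(add(Z, mul(SZ, SZ)), SZ)), SSSZ))))
  →15  S(S(S(mul(S(add(Z, mul(add(Z, mul(SZ, SZ)), SZ))), SSSZ))))
  →16  S(S(S(add(SSSZ, mul(add(Z, mul(add(Z, mul(SZ, SZ)), SZ)), SSSZ)))))
  →17  S(S(S(S(add(SSZ, mul(add(Z, mul(add(Z, mul(SZ, SZ)), SZ)), SSSZ))))))
  →18  S(S(S(S(S(add(SZ, mul(add(Z, mul(add(Z, mul(SZ, SZ)), SZ)), SSSZ)))))))
  →19  S(S(S(S(S(S(add(Z, mul(add(Z, mul(add(Z, mul(SZ, SZ)), SZ)), SSSZ))))))))
  →20  S(S(S(S(S(S(mul(add(Z, mul(add(Z, mul(SZ, SZ)), SZ)), SSSZ)))))))
  →21  S(S(S(S(S(S(mul(mul(add(Z, mul(SZ, SZ)), SZ), SSSZ)))))))
  →22  S(S(S(S(S(S(mul(mul(mul(SZ, SZ), SZ), SSSZ)))))))
  →23  S(S(S(S(S(S(mul(mul(add(SZ, mul(Z, SZ)), SZ), SSSZ)))))))
  →24  S(S(S(S(S(S(mul(mul(S(add(Z, mul(Z, SZ))), SZ), SSSZ)))))))
  →25  S(S(S(S(S(S(mul(add(SZ, mul(add(Z, mul(Z, SZ)), SZ)), SSSZ)))))))
  →26  S(S(S(S(S(S(mul(S(add(Z, mul(add(Z, mul(Z, SZ)), SZ))), SSSZ)))))))
  →27  S(S(S(S(S(S(add(SSSZ, mul(add(Z, mul(add(Z, mul(Z, SZ)), SZ)), SSSZ))))))))
  →28  S(S(S(S(S(S(S(add(SSZ, mul(add(Z, mul(add(Z, mul(Z, SZ)), SZ)), SSSZ)))))))))
  →29  S(S(S(S(S(S(S(S(add(SZ, mul(add(Z, mul(add(Z, mul(Z, SZ)), SZ)), SSSZ))))))))))
  →30  S(S(S(S(S(S(S(S(S(add(Z, mul(add(Z, mul(add(Z, mul(Z, SZ)), SZ)), SSSZ)))))))))))
  →31  S(S(S(S(S(S(S(S(S(mul(add(Z, mul(add(Z, mul(Z, SZ)), SZ)), SSSZ))))))))))
  →32  S(S(S(S(S(S(S(S(S(mul(mul(add(Z, mul(Z, SZ)), SZ), SSSZ))))))))))
  →33  S(S(S(S(S(S(S(S(S(mul(mul(mul(Z, SZ), SZ), SSSZ))))))))))
  →34  S(S(S(S(S(S(S(S(S(mul(mul(Z, SZ), SSSZ))))))))))
  →35  S(S(S(S(S(S(S(S(S(mul(Z, SSSZ))))))))))
  →36  S^9(Z)

Answer: DIFFERENT — A ⇓ S^8(Z), B ⇓ S^9(Z)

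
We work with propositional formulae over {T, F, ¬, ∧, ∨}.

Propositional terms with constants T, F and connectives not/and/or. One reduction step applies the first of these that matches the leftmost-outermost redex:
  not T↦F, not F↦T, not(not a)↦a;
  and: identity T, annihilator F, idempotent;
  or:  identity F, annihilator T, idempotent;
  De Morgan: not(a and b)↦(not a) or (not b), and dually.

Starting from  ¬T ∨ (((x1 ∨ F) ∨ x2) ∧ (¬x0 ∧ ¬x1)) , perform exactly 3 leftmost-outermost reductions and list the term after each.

Answer: after 3 steps: (x1 ∨ x2) ∧ (¬x0 ∧ ¬x1)

Working:
  start: ¬T ∨ (((x1 ∨ F) ∨ x2) ∧ (¬x0 ∧ ¬x1))
  →1  F ∨ (((x1 ∨ F) ∨ x2) ∧ (¬x0 ∧ ¬x1))
  →2  ((x1 ∨ F) ∨ x2) ∧ (¬x0 ∧ ¬x1)
  →3  (x1 ∨ x2) ∧ (¬x0 ∧ ¬x1)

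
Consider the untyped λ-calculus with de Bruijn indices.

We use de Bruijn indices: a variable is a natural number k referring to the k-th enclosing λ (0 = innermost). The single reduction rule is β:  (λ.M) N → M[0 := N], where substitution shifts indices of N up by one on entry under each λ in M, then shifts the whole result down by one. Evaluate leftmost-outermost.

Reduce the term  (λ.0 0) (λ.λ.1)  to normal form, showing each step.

Answer: normal form = λ.λ.λ.1  (in 2 steps)

Reduction:
  start: (λ.0 0) (λ.λ.1)
  [1] (λ.λ.1) (λ.λ.1)
  [2] λ.λ.λ.1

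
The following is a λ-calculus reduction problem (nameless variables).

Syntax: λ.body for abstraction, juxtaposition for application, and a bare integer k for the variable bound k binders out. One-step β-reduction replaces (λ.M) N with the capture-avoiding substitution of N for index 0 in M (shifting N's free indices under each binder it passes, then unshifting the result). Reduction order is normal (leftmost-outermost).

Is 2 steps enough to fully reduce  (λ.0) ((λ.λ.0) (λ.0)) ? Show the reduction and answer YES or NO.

  start: (λ.0) ((λ.λ.0) (λ.0))
  [1] (λ.λ.0) (λ.0)
  [2] λ.0

Answer: YES — reaches normal form λ.0 in 2 ≤ 2 steps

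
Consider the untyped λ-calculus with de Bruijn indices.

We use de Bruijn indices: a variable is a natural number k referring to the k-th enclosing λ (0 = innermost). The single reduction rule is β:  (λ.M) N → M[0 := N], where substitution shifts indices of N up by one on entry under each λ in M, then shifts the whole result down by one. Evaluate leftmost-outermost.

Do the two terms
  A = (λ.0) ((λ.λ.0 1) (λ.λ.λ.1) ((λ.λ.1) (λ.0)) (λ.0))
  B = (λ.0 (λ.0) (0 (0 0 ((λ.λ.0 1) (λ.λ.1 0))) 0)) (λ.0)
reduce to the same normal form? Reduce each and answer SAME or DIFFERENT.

Term A:
  start: (λ.0) ((λ.λ.0 1) (λ.λ.λ.1) ((λ.λ.1) (λ.0)) (λ.0))
  →1  (λ.λ.0 1) (λ.λ.λ.1) ((λ.λ.1) (λ.0)) (λ.0)
  →2  (λ.0 (λ.λ.λ.1)) ((λ.λ.1) (λ.0)) (λ.0)
  →3  (λ.λ.1) (λ.0) (λ.λ.λ.1) (λ.0)
  →4  (λ.λ.0) (λ.λ.λ.1) (λ.0)
  →5  (λ.0) (λ.0)
  →6  λ.0

Term B:
  start: (λ.0 (λ.0) (0 (0 0 ((λ.λ.0 1) (λ.λ.1 0))) 0)) (λ.0)
  →1  (λ.0) (λ.0) ((λ.0) ((λ.0) (λ.0) ((λ.λ.0 1) (λ.λ.1 0))) (λ.0))
  →2  (λ.0) ((λ.0) ((λ.0) (λ.0) ((λ.λ.0 1) (λ.λ.1 0))) (λ.0))
  →3  (λ.0) ((λ.0) (λ.0) ((λ.λ.0 1) (λ.λ.1 0))) (λ.0)
  →4  (λ.0) (λ.0) ((λ.λ.0 1) (λ.λ.1 0)) (λ.0)
  →5  (λ.0) ((λ.λ.0 1) (λ.λ.1 0)) (λ.0)
  →6  (λ.λ.0 1) (λ.λ.1 0) (λ.0)
  →7  (λ.0 (λ.λ.1 0)) (λ.0)
  →8  (λ.0) (λ.λ.1 0)
  →9  λ.λ.1 0

Answer: DIFFERENT — A ⇓ λ.0, B ⇓ λ.λ.1 0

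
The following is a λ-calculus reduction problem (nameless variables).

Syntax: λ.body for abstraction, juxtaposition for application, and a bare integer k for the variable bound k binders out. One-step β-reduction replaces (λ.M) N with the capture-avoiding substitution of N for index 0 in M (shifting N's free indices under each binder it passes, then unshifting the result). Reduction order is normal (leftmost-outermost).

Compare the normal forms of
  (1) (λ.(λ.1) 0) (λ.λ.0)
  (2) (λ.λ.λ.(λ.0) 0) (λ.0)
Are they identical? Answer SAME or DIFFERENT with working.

Term A:
  start: (λ.(λ.1) 0) (λ.λ.0)
  [1] (λ.λ.λ.0) (λ.λ.0)
  [2] λ.λ.0

Term B:
  start: (λ.λ.λ.(λ.0) 0) (λ.0)
  [1] λ.λ.(λ.0) 0
  [2] λ.λ.0

Answer: SAME — A ⇓ λ.λ.0, B ⇓ λ.λ.0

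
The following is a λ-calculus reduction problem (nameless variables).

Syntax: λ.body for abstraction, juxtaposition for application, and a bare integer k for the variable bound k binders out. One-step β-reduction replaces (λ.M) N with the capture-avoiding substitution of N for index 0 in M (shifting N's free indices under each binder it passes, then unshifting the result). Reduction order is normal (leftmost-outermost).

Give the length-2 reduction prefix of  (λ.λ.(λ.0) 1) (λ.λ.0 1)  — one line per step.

  start: (λ.λ.(λ.0) 1) (λ.λ.0 1)
  →1  λ.(λ.0) (λ.λ.0 1)
  →2  λ.λ.λ.0 1

Answer: after 2 steps: λ.λ.λ.0 1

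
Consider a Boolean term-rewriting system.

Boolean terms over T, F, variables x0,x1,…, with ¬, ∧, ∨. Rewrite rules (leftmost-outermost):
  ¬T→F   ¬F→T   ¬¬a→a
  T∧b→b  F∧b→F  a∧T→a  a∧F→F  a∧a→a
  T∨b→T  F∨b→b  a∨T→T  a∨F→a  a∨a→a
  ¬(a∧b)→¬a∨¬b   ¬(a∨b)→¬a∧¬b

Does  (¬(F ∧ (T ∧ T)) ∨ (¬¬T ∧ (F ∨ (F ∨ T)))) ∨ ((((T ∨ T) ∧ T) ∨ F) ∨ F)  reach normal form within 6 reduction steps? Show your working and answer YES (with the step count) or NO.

  start: (¬(F ∧ (T ∧ T)) ∨ (¬¬T ∧ (F ∨ (F ∨ T)))) ∨ ((((T ∨ T) ∧ T) ∨ F) ∨ F)
  [1] ((¬F ∨ ¬(T ∧ T)) ∨ (¬¬T ∧ (F ∨ (F ∨ T)))) ∨ ((((T ∨ T) ∧ T) ∨ F) ∨ F)
  [2] ((T ∨ ¬(T ∧ T)) ∨ (¬¬T ∧ (F ∨ (F ∨ T)))) ∨ ((((T ∨ T) ∧ T) ∨ F) ∨ F)
  [3] (T ∨ (¬¬T ∧ (F ∨ (F ∨ T)))) ∨ ((((T ∨ T) ∧ T) ∨ F) ∨ F)
  [4] T ∨ ((((T ∨ T) ∧ T) ∨ F) ∨ F)
  [5] T

Answer: YES — reaches normal form T in 5 ≤ 6 steps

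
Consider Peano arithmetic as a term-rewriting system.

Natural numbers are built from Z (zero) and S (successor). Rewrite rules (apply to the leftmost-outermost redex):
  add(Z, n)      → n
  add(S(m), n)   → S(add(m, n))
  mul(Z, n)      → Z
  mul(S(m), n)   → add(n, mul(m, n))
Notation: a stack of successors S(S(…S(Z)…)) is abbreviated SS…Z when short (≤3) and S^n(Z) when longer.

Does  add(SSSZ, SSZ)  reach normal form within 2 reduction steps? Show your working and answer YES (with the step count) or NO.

Answer: NO — after 2 steps the term is S(S(add(SZ, SSZ))), not yet normal

Working:
  start: add(SSSZ, SSZ)
  [1] S(add(SSZ, SSZ))
  [2] S(S(add(SZ, SSZ)))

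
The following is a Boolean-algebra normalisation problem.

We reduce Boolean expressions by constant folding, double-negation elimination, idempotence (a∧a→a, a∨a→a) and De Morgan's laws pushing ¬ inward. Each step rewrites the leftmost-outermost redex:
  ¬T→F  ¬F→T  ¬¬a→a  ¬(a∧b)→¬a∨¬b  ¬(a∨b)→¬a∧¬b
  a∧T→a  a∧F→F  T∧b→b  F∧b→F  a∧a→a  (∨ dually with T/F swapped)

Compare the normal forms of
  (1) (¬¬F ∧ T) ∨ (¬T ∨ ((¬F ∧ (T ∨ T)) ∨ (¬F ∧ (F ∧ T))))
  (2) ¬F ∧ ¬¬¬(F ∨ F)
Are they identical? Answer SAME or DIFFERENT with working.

Answer: SAME — A ⇓ T, B ⇓ T

Derivation:
Term A:
  start: (¬¬F ∧ T) ∨ (¬T ∨ ((¬F ∧ (T ∨ T)) ∨ (¬F ∧ (F ∧ T))))
  [1] ¬¬F ∨ (¬T ∨ ((¬F ∧ (T ∨ T)) ∨ (¬F ∧ (F ∧ T))))
  [2] F ∨ (¬T ∨ ((¬F ∧ (T ∨ T)) ∨ (¬F ∧ (F ∧ T))))
  [3] ¬T ∨ ((¬F ∧ (T ∨ T)) ∨ (¬F ∧ (F ∧ T)))
  [4] F ∨ ((¬F ∧ (T ∨ T)) ∨ (¬F ∧ (F ∧ T)))
  [5] (¬F ∧ (T ∨ T)) ∨ (¬F ∧ (F ∧ T))
  [6] (T ∧ (T ∨ T)) ∨ (¬F ∧ (F ∧ T))
  [7] (T ∨ T) ∨ (¬F ∧ (F ∧ T))
  [8] T ∨ (¬F ∧ (F ∧ T))
  [9] T

Term B:
  start: ¬F ∧ ¬¬¬(F ∨ F)
  [1] T ∧ ¬¬¬(F ∨ F)
  [2] ¬¬¬(F ∨ F)
  [3] ¬(F ∨ F)
  [4] ¬F ∧ ¬F
  [5] ¬F
  [6] T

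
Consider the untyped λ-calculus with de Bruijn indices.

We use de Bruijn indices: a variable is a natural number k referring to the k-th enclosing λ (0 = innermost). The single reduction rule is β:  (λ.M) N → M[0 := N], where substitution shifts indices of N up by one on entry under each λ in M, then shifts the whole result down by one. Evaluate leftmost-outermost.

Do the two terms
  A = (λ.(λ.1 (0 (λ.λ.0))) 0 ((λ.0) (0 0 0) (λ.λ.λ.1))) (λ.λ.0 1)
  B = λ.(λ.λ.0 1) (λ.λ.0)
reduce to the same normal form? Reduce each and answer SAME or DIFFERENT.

Answer: SAME — A ⇓ λ.λ.0 (λ.λ.0), B ⇓ λ.λ.0 (λ.λ.0)

Working:
Term A:
  start: (λ.(λ.1 (0 (λ.λ.0))) 0 ((λ.0) (0 0 0) (λ.λ.λ.1))) (λ.λ.0 1)
  [1] (λ.(λ.λ.0 1) (0 (λ.λ.0))) (λ.λ.0 1) ((λ.0) ((λ.λ.0 1) (λ.λ.0 1) (λ.λ.0 1)) (λ.λ.λ.1))
  [2] (λ.λ.0 1) ((λ.λ.0 1) (λ.λ.0)) ((λ.0) ((λ.λ.0 1) (λ.λ.0 1) (λ.λ.0 1)) (λ.λ.λ.1))
  [3] (λ.0 ((λ.λ.0 1) (λ.λ.0))) ((λ.0) ((λ.λ.0 1) (λ.λ.0 1) (λ.λ.0 1)) (λ.λ.λ.1))
  [4] (λ.0) ((λ.λ.0 1) (λ.λ.0 1) (λ.λ.0 1)) (λ.λ.λ.1) ((λ.λ.0 1) (λ.λ.0))
  [5] (λ.λ.0 1) (λ.λ.0 1) (λ.λ.0 1) (λ.λ.λ.1) ((λ.λ.0 1) (λ.λ.0))
  [6] (λ.0 (λ.λ.0 1)) (λ.λ.0 1) (λ.λ.λ.1) ((λ.λ.0 1) (λ.λ.0))
  [7] (λ.λ.0 1) (λ.λ.0 1) (λ.λ.λ.1) ((λ.λ.0 1) (λ.λ.0))
  [8] (λ.0 (λ.λ.0 1)) (λ.λ.λ.1) ((λ.λ.0 1) (λ.λ.0))
  [9] (λ.λ.λ.1) (λ.λ.0 1) ((λ.λ.0 1) (λ.λ.0))
  [10] (λ.λ.1) ((λ.λ.0 1) (λ.λ.0))
  [11] λ.(λ.λ.0 1) (λ.λ.0)
  [12] λ.λ.0 (λ.λ.0)

Term B:
  start: λ.(λ.λ.0 1) (λ.λ.0)
  [1] λ.λ.0 (λ.λ.0)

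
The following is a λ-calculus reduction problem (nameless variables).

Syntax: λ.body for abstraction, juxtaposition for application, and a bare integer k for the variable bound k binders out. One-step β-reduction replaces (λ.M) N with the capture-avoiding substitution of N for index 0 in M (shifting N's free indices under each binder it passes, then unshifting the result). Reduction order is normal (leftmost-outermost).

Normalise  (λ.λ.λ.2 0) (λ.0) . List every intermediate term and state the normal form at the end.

  start: (λ.λ.λ.2 0) (λ.0)
  [1] λ.λ.(λ.0) 0
  [2] λ.λ.0

Answer: normal form = λ.λ.0  (in 2 steps)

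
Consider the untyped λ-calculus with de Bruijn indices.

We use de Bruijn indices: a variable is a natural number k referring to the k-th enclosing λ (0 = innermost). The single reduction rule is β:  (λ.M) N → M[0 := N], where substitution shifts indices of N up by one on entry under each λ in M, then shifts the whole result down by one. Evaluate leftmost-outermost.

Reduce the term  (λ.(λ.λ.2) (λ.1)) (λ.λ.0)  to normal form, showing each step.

  start: (λ.(λ.λ.2) (λ.1)) (λ.λ.0)
  step 1: (λ.λ.λ.λ.0) (λ.λ.λ.0)
  step 2: λ.λ.λ.0

Answer: normal form = λ.λ.λ.0  (in 2 steps)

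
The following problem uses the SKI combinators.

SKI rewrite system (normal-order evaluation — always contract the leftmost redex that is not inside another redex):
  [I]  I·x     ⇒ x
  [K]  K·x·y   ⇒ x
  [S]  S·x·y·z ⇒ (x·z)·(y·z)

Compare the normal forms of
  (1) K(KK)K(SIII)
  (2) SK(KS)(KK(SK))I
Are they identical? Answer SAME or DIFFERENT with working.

Answer: DIFFERENT — A ⇓ K, B ⇓ KI

Working:
Term A:
  start: K(KK)K(SIII)
  step 1: KK(SIII)
  step 2: K

Term B:
  start: SK(KS)(KK(SK))I
  step 1: K(KK(SK))(KS(KK(SK)))I
  step 2: KK(SK)I
  step 3: KI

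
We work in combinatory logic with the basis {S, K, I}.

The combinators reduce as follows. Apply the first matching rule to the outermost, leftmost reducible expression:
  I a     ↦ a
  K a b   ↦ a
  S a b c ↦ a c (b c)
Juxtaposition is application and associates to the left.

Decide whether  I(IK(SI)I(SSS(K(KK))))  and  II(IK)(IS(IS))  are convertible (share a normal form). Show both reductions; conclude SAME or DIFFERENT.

Answer: DIFFERENT — A ⇓ SI(S(K(KK))(S(K(KK)))), B ⇓ K(SS)

Derivation:
Term A:
  start: I(IK(SI)I(SSS(K(KK))))
  [1] IK(SI)I(SSS(K(KK)))
  [2] K(SI)I(SSS(K(KK)))
  [3] SI(SSS(K(KK)))
  [4] SI(S(K(KK))(S(K(KK))))

Term B:
  start: II(IK)(IS(IS))
  [1] I(IK)(IS(IS))
  [2] IK(IS(IS))
  [3] K(IS(IS))
  [4] K(S(IS))
  [5] K(SS)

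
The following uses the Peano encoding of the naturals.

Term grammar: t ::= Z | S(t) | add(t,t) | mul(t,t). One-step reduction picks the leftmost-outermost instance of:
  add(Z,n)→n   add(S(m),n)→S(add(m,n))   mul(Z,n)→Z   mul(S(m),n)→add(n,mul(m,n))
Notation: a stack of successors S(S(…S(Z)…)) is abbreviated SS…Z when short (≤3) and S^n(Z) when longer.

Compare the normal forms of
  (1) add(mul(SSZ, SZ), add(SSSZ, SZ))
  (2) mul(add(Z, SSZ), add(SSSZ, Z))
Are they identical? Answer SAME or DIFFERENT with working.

Answer: SAME — A ⇓ S^6(Z), B ⇓ S^6(Z)

Working:
Term A:
  start: add(mul(SSZ, SZ), add(SSSZ, SZ))
  step 1: add(add(SZ, mul(SZ, SZ)), add(SSSZ, SZ))
  step 2: add(S(add(Z, mul(SZ, SZ))), add(SSSZ, SZ))
  step 3: S(add(add(Z, mul(SZ, SZ)), add(SSSZ, SZ)))
  step 4: S(add(mul(SZ, SZ), add(SSSZ, SZ)))
  step 5: S(add(add(SZ, mul(Z, SZ)), add(SSSZ, SZ)))
  step 6: S(add(S(add(Z, mul(Z, SZ))), add(SSSZ, SZ)))
  step 7: S(S(add(add(Z, mul(Z, SZ)), add(SSSZ, SZ))))
  step 8: S(S(add(mul(Z, SZ), add(SSSZ, SZ))))
  step 9: S(S(add(Z, add(SSSZ, SZ))))
  step 10: S(S(add(SSSZ, SZ)))
  step 11: S(S(S(add(SSZ, SZ))))
  step 12: S(S(S(S(add(SZ, SZ)))))
  step 13: S(S(S(S(S(add(Z, SZ))))))
  step 14: S^6(Z)

Term B:
  start: mul(add(Z, SSZ), add(SSSZ, Z))
  step 1: mul(SSZ, add(SSSZ, Z))
  step 2: add(add(SSSZ, Z), mul(SZ, add(SSSZ, Z)))
  step 3: add(S(add(SSZ, Z)), mul(SZ, add(SSSZ, Z)))
  step 4: S(add(add(SSZ, Z), mul(SZ, add(SSSZ, Z))))
  step 5: S(add(S(add(SZ, Z)), mul(SZ, add(SSSZ, Z))))
  step 6: S(S(add(add(SZ, Z), mul(SZ, add(SSSZ, Z)))))
  step 7: S(S(add(S(add(Z, Z)), mul(SZ, add(SSSZ, Z)))))
  step 8: S(S(S(add(add(Z, Z), mul(SZ, add(SSSZ, Z))))))
  step 9: S(S(S(add(Z, mul(SZ, add(SSSZ, Z))))))
  step 10: S(S(S(mul(SZ, add(SSSZ, Z)))))
  step 11: S(S(S(add(add(SSSZ, Z), mul(Z, add(SSSZ, Z))))))
  step 12: S(S(S(add(S(add(SSZ, Z)), mul(Z, add(SSSZ, Z))))))
  step 13: S(S(S(S(add(add(SSZ, Z), mul(Z, add(SSSZ, Z)))))))
  step 14: S(S(S(S(add(S(add(SZ, Z)), mul(Z, add(SSSZ, Z)))))))
  step 15: S(S(S(S(S(add(add(SZ, Z), mul(Z, add(SSSZ, Z))))))))
  step 16: S(S(S(S(S(add(S(add(Z, Z)), mul(Z, add(SSSZ, Z))))))))
  step 17: S(S(S(S(S(S(add(add(Z, Z), mul(Z, add(SSSZ, Z)))))))))
  step 18: S(S(S(S(S(S(add(Z, mul(Z, add(SSSZ, Z)))))))))
  step 19: S(S(S(S(S(S(mul(Z, add(SSSZ, Z))))))))
  step 20: S^6(Z)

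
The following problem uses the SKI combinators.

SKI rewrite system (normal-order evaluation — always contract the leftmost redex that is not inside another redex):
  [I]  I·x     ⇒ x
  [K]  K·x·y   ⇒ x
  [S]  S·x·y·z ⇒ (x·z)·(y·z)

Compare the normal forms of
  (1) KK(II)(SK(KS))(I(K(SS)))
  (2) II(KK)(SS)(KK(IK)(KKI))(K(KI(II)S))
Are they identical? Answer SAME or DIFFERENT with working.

Answer: DIFFERENT — A ⇓ SK(KS), B ⇓ KK

Reduction:
Term A:
  start: KK(II)(SK(KS))(I(K(SS)))
  →1  K(SK(KS))(I(K(SS)))
  →2  SK(KS)

Term B:
  start: II(KK)(SS)(KK(IK)(KKI))(K(KI(II)S))
  →1  I(KK)(SS)(KK(IK)(KKI))(K(KI(II)S))
  →2  KK(SS)(KK(IK)(KKI))(K(KI(II)S))
  →3  K(KK(IK)(KKI))(K(KI(II)S))
  →4  KK(IK)(KKI)
  →5  K(KKI)
  →6  KK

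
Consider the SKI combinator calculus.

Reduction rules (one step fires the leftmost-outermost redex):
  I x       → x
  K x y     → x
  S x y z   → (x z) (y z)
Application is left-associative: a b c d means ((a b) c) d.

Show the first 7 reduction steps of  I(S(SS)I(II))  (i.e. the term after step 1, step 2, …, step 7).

Answer: after 7 steps: SI(I(II))

Reduction:
  start: I(S(SS)I(II))
  step 1: S(SS)I(II)
  step 2: SS(II)(I(II))
  step 3: S(I(II))(II(I(II)))
  step 4: S(II)(II(I(II)))
  step 5: SI(II(I(II)))
  step 6: SI(I(I(II)))
  step 7: SI(I(II))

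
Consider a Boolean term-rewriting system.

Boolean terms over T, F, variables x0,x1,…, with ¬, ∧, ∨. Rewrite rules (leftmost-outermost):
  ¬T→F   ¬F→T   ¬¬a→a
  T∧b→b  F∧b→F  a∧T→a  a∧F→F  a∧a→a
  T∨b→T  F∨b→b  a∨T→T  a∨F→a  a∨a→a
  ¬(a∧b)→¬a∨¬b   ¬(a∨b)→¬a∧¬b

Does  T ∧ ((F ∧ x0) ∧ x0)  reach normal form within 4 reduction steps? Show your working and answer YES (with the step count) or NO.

  start: T ∧ ((F ∧ x0) ∧ x0)
  step 1: (F ∧ x0) ∧ x0
  step 2: F ∧ x0
  step 3: F

Answer: YES — reaches normal form F in 3 ≤ 4 steps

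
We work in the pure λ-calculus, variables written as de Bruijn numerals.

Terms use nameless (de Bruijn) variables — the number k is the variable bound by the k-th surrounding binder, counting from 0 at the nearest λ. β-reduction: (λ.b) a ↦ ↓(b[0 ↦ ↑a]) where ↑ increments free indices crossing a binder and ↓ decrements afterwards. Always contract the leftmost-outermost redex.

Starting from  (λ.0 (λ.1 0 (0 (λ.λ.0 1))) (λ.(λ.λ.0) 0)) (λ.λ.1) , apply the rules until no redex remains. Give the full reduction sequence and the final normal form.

  start: (λ.0 (λ.1 0 (0 (λ.λ.0 1))) (λ.(λ.λ.0) 0)) (λ.λ.1)
  [1] (λ.λ.1) (λ.(λ.λ.1) 0 (0 (λ.λ.0 1))) (λ.(λ.λ.0) 0)
  [2] (λ.λ.(λ.λ.1) 0 (0 (λ.λ.0 1))) (λ.(λ.λ.0) 0)
  [3] λ.(λ.λ.1) 0 (0 (λ.λ.0 1))
  [4] λ.(λ.1) (0 (λ.λ.0 1))
  [5] λ.0

Answer: normal form = λ.0  (in 5 steps)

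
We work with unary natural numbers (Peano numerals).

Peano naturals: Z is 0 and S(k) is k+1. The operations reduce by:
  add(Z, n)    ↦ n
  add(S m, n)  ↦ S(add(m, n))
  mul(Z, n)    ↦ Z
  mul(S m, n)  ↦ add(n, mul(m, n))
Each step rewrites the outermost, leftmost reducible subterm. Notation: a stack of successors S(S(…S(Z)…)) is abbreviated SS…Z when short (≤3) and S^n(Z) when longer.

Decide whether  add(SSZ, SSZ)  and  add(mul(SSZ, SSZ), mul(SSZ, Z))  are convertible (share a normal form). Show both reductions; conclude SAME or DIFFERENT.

Term A:
  start: add(SSZ, SSZ)
  step 1: S(add(SZ, SSZ))
  step 2: S(S(add(Z, SSZ)))
  step 3: S^4(Z)

Term B:
  start: add(mul(SSZ, SSZ), mul(SSZ, Z))
  step 1: add(add(SSZ, mul(SZ, SSZ)), mul(SSZ, Z))
  step 2: add(S(add(SZ, mul(SZ, SSZ))), mul(SSZ, Z))
  step 3: S(add(add(SZ, mul(SZ, SSZ)), mul(SSZ, Z)))
  step 4: S(add(S(add(Z, mul(SZ, SSZ))), mul(SSZ, Z)))
  step 5: S(S(add(add(Z, mul(SZ, SSZ)), mul(SSZ, Z))))
  step 6: S(S(add(mul(SZ, SSZ), mul(SSZ, Z))))
  step 7: S(S(add(add(SSZ, mul(Z, SSZ)), mul(SSZ, Z))))
  step 8: S(S(add(S(add(SZ, mul(Z, SSZ))), mul(SSZ, Z))))
  step 9: S(S(S(add(add(SZ, mul(Z, SSZ)), mul(SSZ, Z)))))
  step 10: S(S(S(add(S(add(Z, mul(Z, SSZ))), mul(SSZ, Z)))))
  step 11: S(S(S(S(add(add(Z, mul(Z, SSZ)), mul(SSZ, Z))))))
  step 12: S(S(S(S(add(mul(Z, SSZ), mul(SSZ, Z))))))
  step 13: S(S(S(S(add(Z, mul(SSZ, Z))))))
  step 14: S(S(S(S(mul(SSZ, Z)))))
  step 15: S(S(S(S(add(Z, mul(SZ, Z))))))
  step 16: S(S(S(S(mul(SZ, Z)))))
  step 17: S(S(S(S(add(Z, mul(Z, Z))))))
  step 18: S(S(S(S(mul(Z, Z)))))
  step 19: S^4(Z)

Answer: SAME — A ⇓ S^4(Z), B ⇓ S^4(Z)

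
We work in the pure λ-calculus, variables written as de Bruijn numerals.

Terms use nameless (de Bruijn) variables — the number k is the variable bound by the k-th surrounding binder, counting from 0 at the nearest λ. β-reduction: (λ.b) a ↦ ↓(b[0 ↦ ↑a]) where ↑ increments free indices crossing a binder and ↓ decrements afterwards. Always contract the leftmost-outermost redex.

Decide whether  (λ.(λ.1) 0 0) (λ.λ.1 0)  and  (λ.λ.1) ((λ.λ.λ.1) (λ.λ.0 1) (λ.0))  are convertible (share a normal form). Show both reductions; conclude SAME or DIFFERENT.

Answer: DIFFERENT — A ⇓ λ.λ.1 0, B ⇓ λ.λ.λ.0

Working:
Term A:
  start: (λ.(λ.1) 0 0) (λ.λ.1 0)
  step 1: (λ.λ.λ.1 0) (λ.λ.1 0) (λ.λ.1 0)
  step 2: (λ.λ.1 0) (λ.λ.1 0)
  step 3: λ.(λ.λ.1 0) 0
  step 4: λ.λ.1 0

Term B:
  start: (λ.λ.1) ((λ.λ.λ.1) (λ.λ.0 1) (λ.0))
  step 1: λ.(λ.λ.λ.1) (λ.λ.0 1) (λ.0)
  step 2: λ.(λ.λ.1) (λ.0)
  step 3: λ.λ.λ.0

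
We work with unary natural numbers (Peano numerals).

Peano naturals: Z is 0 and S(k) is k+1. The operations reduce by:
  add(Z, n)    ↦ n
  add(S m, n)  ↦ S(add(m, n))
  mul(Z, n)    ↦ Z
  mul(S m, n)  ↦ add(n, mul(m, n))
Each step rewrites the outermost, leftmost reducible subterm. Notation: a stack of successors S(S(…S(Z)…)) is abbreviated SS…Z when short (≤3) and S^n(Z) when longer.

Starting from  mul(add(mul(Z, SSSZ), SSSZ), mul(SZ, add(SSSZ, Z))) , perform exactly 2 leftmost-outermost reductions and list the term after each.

Answer: after 2 steps: mul(SSSZ, mul(SZ, add(SSSZ, Z)))

Derivation:
  start: mul(add(mul(Z, SSSZ), SSSZ), mul(SZ, add(SSSZ, Z)))
  [1] mul(add(Z, SSSZ), mul(SZ, add(SSSZ, Z)))
  [2] mul(SSSZ, mul(SZ, add(SSSZ, Z)))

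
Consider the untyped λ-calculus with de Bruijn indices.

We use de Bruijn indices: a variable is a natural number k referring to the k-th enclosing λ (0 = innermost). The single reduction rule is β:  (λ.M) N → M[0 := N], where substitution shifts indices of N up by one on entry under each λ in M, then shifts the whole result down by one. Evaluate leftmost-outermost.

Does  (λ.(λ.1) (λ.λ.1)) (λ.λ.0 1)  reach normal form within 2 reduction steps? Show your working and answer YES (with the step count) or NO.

  start: (λ.(λ.1) (λ.λ.1)) (λ.λ.0 1)
  step 1: (λ.λ.λ.0 1) (λ.λ.1)
  step 2: λ.λ.0 1

Answer: YES — reaches normal form λ.λ.0 1 in 2 ≤ 2 steps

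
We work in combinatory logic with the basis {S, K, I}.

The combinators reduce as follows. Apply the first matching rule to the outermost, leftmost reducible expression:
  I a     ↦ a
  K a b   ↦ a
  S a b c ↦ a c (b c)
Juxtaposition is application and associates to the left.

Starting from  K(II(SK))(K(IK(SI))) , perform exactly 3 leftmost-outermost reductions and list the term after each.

  start: K(II(SK))(K(IK(SI)))
  [1] II(SK)
  [2] I(SK)
  [3] SK

Answer: after 3 steps: SK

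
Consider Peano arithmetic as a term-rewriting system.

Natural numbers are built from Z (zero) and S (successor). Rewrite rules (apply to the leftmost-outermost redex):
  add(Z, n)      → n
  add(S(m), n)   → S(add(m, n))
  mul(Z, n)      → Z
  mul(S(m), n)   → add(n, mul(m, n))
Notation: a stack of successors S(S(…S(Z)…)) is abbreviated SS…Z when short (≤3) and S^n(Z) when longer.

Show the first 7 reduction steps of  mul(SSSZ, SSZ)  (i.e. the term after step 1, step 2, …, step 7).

  start: mul(SSSZ, SSZ)
  [1] add(SSZ, mul(SSZ, SSZ))
  [2] S(add(SZ, mul(SSZ, SSZ)))
  [3] S(S(add(Z, mul(SSZ, SSZ))))
  [4] S(S(mul(SSZ, SSZ)))
  [5] S(S(add(SSZ, mul(SZ, SSZ))))
  [6] S(S(S(add(SZ, mul(SZ, SSZ)))))
  [7] S(S(S(S(add(Z, mul(SZ, SSZ))))))

Answer: after 7 steps: S(S(S(S(add(Z, mul(SZ, SSZ))))))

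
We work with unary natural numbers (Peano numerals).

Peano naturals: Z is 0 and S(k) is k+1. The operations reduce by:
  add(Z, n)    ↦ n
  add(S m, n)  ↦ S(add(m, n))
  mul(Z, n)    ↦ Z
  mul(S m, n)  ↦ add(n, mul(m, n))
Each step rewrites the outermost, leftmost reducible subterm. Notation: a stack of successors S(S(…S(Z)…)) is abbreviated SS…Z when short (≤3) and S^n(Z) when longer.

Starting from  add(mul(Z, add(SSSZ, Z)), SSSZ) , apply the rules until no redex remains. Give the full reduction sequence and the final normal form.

Answer: normal form = SSSZ  (in 2 steps)

Working:
  start: add(mul(Z, add(SSSZ, Z)), SSSZ)
  [1] add(Z, SSSZ)
  [2] SSSZ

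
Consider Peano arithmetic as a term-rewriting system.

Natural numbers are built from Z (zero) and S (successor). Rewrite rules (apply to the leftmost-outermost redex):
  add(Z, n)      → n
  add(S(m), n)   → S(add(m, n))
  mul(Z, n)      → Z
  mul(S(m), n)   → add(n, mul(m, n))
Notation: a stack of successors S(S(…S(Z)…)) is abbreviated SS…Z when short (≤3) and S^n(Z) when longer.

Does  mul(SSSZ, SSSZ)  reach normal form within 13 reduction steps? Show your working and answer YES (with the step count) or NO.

  start: mul(SSSZ, SSSZ)
  step 1: add(SSSZ, mul(SSZ, SSSZ))
  step 2: S(add(SSZ, mul(SSZ, SSSZ)))
  step 3: S(S(add(SZ, mul(SSZ, SSSZ))))
  step 4: S(S(S(add(Z, mul(SSZ, SSSZ)))))
  step 5: S(S(S(mul(SSZ, SSSZ))))
  step 6: S(S(S(add(SSSZ, mul(SZ, SSSZ)))))
  step 7: S(S(S(S(add(SSZ, mul(SZ, SSSZ))))))
  step 8: S(S(S(S(S(add(SZ, mul(SZ, SSSZ)))))))
  step 9: S(S(S(S(S(S(add(Z, mul(SZ, SSSZ))))))))
  step 10: S(S(S(S(S(S(mul(SZ, SSSZ)))))))
  step 11: S(S(S(S(S(S(add(SSSZ, mul(Z, SSSZ))))))))
  step 12: S(S(S(S(S(S(S(add(SSZ, mul(Z, SSSZ)))))))))
  step 13: S(S(S(S(S(S(S(S(add(SZ, mul(Z, SSSZ))))))))))

Answer: NO — after 13 steps the term is S(S(S(S(S(S(S(S(add(SZ, mul(Z, SSSZ)))))))))), not yet normal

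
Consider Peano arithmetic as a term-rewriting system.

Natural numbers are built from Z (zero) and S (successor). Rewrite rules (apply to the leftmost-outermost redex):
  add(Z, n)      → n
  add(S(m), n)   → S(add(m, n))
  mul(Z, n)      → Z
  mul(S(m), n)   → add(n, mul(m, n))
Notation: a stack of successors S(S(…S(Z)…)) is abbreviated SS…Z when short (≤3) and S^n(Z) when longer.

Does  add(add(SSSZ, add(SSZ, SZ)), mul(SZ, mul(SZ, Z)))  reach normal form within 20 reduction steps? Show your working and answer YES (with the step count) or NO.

Answer: YES — reaches normal form S^6(Z) in 20 ≤ 20 steps

Reduction:
  start: add(add(SSSZ, add(SSZ, SZ)), mul(SZ, mul(SZ, Z)))
  →1  add(S(add(SSZ, add(SSZ, SZ))), mul(SZ, mul(SZ, Z)))
  →2  S(add(add(SSZ, add(SSZ, SZ)), mul(SZ, mul(SZ, Z))))
  →3  S(add(S(add(SZ, add(SSZ, SZ))), mul(SZ, mul(SZ, Z))))
  →4  S(S(add(add(SZ, add(SSZ, SZ)), mul(SZ, mul(SZ, Z)))))
  →5  S(S(add(S(add(Z, add(SSZ, SZ))), mul(SZ, mul(SZ, Z)))))
  →6  S(S(S(add(add(Z, add(SSZ, SZ)), mul(SZ, mul(SZ, Z))))))
  →7  S(S(S(add(add(SSZ, SZ), mul(SZ, mul(SZ, Z))))))
  →8  S(S(S(add(S(add(SZ, SZ)), mul(SZ, mul(SZ, Z))))))
  →9  S(S(S(S(add(add(SZ, SZ), mul(SZ, mul(SZ, Z)))))))
  →10  S(S(S(S(add(S(add(Z, SZ)), mul(SZ, mul(SZ, Z)))))))
  →11  S(S(S(S(S(add(add(Z, SZ), mul(SZ, mul(SZ, Z))))))))
  →12  S(S(S(S(S(add(SZ, mul(SZ, mul(SZ, Z))))))))
  →13  S(S(S(S(S(S(add(Z, mul(SZ, mul(SZ, Z)))))))))
  →14  S(S(S(S(S(S(mul(SZ, mul(SZ, Z))))))))
  →15  S(S(S(S(S(S(add(mul(SZ, Z), mul(Z, mul(SZ, Z)))))))))
  →16  S(S(S(S(S(S(add(add(Z, mul(Z, Z)), mul(Z, mul(SZ, Z)))))))))
  →17  S(S(S(S(S(S(add(mul(Z, Z), mul(Z, mul(SZ, Z)))))))))
  →18  S(S(S(S(S(S(add(Z, mul(Z, mul(SZ, Z)))))))))
  →19  S(S(S(S(S(S(mul(Z, mul(SZ, Z))))))))
  →20  S^6(Z)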